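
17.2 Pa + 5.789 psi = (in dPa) 3.993e+05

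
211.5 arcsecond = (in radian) 0.001025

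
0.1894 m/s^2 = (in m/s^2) 0.1894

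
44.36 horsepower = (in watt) 3.308e+04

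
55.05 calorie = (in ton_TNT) 5.505e-08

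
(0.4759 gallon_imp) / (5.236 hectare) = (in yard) 4.519e-08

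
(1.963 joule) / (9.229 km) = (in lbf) 4.782e-05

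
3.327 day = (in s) 2.875e+05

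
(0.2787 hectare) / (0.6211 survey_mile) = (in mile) 0.001733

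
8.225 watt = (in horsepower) 0.01103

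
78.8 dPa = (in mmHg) 0.0591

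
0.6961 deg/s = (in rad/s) 0.01215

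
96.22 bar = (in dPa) 9.622e+07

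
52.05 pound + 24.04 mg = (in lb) 52.05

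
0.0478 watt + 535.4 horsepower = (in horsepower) 535.4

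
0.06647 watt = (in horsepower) 8.914e-05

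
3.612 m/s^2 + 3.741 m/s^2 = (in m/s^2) 7.353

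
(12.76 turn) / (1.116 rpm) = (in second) 686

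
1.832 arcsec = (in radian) 8.882e-06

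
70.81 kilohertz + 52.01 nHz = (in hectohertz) 708.1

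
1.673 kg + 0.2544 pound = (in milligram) 1.788e+06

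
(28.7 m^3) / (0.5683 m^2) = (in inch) 1988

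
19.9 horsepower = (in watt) 1.484e+04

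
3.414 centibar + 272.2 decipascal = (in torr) 25.81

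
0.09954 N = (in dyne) 9954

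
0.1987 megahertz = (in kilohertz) 198.7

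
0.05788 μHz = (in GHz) 5.788e-17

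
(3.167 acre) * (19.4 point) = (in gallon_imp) 1.929e+04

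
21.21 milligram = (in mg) 21.21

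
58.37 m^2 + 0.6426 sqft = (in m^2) 58.43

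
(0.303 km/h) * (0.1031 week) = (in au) 3.508e-08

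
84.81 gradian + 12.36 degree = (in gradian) 98.54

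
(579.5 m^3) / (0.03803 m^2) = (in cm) 1.524e+06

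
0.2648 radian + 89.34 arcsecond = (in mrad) 265.2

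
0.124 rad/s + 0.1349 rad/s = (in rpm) 2.472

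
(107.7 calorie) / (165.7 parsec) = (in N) 8.813e-17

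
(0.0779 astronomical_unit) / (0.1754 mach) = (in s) 1.951e+08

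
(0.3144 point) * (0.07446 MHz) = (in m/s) 8.259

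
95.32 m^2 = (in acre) 0.02355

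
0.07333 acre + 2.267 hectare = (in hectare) 2.297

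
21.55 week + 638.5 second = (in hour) 3621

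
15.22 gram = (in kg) 0.01522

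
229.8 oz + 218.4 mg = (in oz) 229.8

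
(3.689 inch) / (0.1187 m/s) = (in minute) 0.01316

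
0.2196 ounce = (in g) 6.226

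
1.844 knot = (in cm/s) 94.86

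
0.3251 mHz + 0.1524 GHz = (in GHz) 0.1524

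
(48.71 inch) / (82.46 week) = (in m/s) 2.481e-08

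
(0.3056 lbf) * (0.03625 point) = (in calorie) 4.155e-06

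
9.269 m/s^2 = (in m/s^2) 9.269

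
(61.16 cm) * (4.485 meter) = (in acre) 0.0006778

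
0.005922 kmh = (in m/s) 0.001645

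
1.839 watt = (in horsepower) 0.002466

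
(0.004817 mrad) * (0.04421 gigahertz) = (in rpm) 2034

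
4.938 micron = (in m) 4.938e-06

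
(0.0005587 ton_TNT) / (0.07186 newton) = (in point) 9.221e+10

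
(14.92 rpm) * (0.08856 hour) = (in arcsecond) 1.027e+08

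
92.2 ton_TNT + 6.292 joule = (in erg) 3.858e+18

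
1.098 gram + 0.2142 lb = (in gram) 98.26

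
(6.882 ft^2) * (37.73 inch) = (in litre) 612.7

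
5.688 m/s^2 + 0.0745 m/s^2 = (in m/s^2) 5.762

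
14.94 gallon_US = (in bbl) 0.3557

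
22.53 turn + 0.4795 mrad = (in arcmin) 4.866e+05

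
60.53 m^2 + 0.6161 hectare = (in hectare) 0.6222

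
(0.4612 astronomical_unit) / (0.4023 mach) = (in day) 5830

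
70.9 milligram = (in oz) 0.002501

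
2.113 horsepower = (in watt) 1576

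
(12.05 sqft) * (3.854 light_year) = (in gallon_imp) 8.979e+18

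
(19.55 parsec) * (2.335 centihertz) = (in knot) 2.738e+16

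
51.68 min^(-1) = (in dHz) 8.613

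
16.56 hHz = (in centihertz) 1.656e+05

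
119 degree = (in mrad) 2077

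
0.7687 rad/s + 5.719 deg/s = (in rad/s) 0.8685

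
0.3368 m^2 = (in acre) 8.323e-05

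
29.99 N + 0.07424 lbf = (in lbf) 6.816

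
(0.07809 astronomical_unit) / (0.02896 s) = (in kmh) 1.452e+12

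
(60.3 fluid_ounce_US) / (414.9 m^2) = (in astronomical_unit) 2.873e-17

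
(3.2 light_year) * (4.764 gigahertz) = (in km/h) 5.192e+26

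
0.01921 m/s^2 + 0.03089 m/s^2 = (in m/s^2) 0.0501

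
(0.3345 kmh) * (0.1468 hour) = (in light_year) 5.19e-15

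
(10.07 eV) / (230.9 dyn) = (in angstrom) 6.987e-06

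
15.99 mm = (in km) 1.599e-05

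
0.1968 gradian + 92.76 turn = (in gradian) 3.71e+04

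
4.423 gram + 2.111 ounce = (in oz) 2.267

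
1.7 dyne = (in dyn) 1.7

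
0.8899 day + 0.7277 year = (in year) 0.7301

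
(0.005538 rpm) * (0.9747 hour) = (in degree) 116.6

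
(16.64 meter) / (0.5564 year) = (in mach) 2.785e-09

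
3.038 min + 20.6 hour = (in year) 0.002357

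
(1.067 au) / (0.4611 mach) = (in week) 1681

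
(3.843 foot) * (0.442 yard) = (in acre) 0.000117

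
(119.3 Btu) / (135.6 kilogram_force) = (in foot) 310.5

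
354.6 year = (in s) 1.118e+10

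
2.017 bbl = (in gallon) 84.71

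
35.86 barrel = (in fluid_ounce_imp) 2.007e+05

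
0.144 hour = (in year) 1.644e-05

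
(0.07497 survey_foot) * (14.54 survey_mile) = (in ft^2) 5756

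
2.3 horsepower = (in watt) 1715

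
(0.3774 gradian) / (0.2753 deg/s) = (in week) 2.04e-06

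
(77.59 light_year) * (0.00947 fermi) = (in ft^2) 74.83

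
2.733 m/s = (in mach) 0.008026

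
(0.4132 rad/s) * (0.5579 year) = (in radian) 7.27e+06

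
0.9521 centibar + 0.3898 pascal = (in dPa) 9525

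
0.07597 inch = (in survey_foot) 0.006331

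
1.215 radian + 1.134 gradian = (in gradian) 78.48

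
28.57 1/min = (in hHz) 0.004762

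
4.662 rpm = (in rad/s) 0.4882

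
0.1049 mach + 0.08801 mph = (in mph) 79.99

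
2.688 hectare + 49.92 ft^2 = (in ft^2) 2.894e+05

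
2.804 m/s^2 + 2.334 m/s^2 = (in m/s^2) 5.138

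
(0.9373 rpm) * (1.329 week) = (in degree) 4.52e+06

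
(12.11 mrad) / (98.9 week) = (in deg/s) 1.16e-08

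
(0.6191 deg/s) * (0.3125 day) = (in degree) 1.672e+04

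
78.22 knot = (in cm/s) 4024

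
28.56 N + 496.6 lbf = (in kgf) 228.2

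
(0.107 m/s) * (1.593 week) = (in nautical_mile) 55.66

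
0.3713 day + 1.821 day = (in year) 0.006006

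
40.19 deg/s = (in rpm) 6.698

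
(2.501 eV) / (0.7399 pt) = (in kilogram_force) 1.565e-16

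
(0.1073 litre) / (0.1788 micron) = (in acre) 0.1483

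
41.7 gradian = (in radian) 0.655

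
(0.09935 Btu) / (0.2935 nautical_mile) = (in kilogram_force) 0.01966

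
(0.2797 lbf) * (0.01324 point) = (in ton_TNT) 1.389e-15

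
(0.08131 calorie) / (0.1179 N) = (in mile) 0.001793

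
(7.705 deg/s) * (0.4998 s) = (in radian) 0.06721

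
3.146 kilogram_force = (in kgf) 3.146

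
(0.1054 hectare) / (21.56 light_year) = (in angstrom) 5.167e-05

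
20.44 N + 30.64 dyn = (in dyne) 2.044e+06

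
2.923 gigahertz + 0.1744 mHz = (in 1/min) 1.754e+11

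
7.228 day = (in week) 1.033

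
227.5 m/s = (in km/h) 819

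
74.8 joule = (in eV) 4.669e+20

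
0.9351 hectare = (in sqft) 1.007e+05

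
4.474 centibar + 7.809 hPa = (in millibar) 52.55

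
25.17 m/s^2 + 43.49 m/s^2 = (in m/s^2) 68.66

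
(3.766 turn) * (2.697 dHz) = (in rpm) 60.94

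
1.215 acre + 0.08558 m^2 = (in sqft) 5.293e+04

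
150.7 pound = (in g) 6.836e+04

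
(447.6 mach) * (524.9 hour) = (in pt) 8.164e+14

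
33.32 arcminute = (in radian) 0.009692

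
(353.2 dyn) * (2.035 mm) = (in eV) 4.486e+13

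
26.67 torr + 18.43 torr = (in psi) 0.8721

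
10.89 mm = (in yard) 0.01191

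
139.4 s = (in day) 0.001613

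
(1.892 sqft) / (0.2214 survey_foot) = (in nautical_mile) 0.001406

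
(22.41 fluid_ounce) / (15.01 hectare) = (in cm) 4.415e-07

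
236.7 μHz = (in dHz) 0.002367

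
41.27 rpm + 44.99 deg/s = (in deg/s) 292.6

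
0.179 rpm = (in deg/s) 1.074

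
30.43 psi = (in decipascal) 2.098e+06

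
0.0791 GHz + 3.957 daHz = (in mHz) 7.91e+10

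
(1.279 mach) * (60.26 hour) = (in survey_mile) 5.87e+04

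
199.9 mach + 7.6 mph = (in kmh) 2.45e+05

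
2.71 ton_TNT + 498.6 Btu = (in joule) 1.134e+10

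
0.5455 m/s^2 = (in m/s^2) 0.5455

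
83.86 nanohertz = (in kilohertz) 8.386e-11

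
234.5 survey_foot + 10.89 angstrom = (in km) 0.07148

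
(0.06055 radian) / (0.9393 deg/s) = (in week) 6.107e-06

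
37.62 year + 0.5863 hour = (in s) 1.186e+09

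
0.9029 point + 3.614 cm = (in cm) 3.646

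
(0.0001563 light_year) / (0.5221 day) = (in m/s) 3.278e+07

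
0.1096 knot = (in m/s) 0.05638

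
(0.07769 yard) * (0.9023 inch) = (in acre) 4.023e-07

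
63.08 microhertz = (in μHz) 63.08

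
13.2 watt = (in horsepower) 0.0177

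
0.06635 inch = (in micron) 1685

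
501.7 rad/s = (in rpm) 4791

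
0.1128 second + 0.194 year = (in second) 6.118e+06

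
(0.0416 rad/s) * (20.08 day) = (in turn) 1.149e+04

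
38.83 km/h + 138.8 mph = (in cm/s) 7284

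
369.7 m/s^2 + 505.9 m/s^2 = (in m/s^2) 875.6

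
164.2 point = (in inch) 2.281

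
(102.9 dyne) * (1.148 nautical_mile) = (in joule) 2.188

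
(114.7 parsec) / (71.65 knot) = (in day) 1.111e+12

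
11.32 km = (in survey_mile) 7.034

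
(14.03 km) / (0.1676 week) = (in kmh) 0.4983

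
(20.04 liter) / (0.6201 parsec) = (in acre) 2.588e-22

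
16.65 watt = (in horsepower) 0.02233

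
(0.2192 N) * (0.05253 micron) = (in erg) 0.1151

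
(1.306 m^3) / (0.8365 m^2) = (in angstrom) 1.561e+10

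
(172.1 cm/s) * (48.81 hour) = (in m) 3.024e+05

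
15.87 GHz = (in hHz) 1.587e+08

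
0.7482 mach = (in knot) 495.2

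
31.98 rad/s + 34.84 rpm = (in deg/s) 2041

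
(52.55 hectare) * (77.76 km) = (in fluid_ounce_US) 1.382e+15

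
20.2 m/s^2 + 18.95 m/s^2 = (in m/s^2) 39.15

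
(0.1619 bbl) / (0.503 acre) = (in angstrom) 1.265e+05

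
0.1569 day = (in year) 0.0004299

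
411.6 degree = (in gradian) 457.3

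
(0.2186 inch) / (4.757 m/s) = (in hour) 3.242e-07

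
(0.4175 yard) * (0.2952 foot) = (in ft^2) 0.3697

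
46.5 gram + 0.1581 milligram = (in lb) 0.1025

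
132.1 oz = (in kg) 3.745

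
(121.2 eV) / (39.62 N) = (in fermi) 0.0004901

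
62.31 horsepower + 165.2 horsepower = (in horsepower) 227.5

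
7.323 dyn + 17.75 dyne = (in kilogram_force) 2.557e-05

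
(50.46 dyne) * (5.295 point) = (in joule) 9.426e-07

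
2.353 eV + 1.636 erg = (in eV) 1.021e+12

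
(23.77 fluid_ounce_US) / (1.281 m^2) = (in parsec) 1.778e-20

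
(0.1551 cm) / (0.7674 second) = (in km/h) 0.007276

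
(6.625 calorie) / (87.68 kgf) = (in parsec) 1.045e-18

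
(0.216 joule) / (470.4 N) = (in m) 0.0004592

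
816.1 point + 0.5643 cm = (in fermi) 2.935e+14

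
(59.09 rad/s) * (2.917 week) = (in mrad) 1.042e+11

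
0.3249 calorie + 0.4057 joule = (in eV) 1.102e+19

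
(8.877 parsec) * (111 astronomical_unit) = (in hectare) 4.548e+26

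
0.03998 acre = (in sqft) 1742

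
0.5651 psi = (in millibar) 38.96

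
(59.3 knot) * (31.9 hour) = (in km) 3503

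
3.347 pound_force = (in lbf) 3.347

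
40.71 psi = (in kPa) 280.7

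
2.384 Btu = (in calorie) 601.2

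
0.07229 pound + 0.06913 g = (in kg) 0.03286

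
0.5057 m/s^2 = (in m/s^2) 0.5057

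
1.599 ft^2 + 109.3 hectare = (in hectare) 109.3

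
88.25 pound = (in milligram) 4.003e+07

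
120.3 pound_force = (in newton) 535.1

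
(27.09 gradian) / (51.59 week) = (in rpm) 1.302e-07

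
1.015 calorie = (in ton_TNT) 1.015e-09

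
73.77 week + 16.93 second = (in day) 516.4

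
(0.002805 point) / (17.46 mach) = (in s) 1.664e-10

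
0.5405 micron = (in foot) 1.773e-06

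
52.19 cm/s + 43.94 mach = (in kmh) 5.386e+04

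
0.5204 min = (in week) 5.163e-05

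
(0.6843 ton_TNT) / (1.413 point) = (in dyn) 5.744e+17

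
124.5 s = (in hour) 0.03458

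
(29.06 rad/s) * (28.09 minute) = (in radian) 4.898e+04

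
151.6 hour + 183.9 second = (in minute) 9099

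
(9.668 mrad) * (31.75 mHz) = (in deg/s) 0.01759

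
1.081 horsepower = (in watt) 806.1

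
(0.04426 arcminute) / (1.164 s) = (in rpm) 0.0001056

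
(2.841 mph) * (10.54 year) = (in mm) 4.221e+11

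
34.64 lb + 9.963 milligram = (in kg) 15.71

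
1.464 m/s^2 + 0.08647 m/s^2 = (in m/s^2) 1.55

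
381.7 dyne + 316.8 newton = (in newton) 316.8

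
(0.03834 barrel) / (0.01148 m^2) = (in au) 3.549e-12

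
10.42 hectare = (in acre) 25.75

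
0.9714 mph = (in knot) 0.8441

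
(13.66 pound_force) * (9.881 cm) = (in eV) 3.747e+19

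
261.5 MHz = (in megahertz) 261.5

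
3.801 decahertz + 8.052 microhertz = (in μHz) 3.801e+07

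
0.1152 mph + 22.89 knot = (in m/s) 11.83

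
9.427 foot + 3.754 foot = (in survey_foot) 13.18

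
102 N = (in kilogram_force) 10.4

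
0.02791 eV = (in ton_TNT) 1.069e-30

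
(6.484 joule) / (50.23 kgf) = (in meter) 0.01316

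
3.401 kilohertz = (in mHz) 3.401e+06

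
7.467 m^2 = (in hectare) 0.0007467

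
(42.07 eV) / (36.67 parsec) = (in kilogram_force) 6.074e-37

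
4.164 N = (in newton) 4.164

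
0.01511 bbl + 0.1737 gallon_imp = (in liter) 3.192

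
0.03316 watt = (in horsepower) 4.447e-05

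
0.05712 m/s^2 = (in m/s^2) 0.05712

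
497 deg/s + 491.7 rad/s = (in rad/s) 500.4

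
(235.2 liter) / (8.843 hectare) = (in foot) 8.726e-06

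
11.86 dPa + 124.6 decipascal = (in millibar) 0.1365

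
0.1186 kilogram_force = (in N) 1.163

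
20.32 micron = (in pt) 0.0576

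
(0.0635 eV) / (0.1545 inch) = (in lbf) 5.828e-19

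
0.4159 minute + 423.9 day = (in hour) 1.017e+04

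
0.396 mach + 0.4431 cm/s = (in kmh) 485.4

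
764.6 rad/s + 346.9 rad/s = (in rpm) 1.061e+04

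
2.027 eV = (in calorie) 7.762e-20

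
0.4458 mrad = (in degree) 0.02554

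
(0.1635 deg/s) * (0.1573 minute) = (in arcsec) 5555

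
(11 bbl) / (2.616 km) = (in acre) 1.652e-07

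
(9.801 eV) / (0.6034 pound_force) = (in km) 5.85e-22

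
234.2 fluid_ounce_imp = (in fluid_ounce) 225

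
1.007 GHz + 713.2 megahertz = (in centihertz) 1.72e+11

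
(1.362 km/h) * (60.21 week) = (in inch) 5.424e+08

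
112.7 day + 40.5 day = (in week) 21.89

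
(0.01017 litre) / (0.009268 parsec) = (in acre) 8.788e-24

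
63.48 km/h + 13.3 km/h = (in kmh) 76.78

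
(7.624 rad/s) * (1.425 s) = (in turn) 1.729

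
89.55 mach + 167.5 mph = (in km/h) 1.1e+05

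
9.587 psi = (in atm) 0.6524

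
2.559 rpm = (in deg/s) 15.35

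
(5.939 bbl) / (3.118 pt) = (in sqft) 9240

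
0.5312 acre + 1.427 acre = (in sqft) 8.53e+04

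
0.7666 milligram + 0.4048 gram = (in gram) 0.4056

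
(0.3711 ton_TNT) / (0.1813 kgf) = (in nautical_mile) 4.715e+05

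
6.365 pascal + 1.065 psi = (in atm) 0.07253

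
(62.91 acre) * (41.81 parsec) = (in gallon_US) 8.677e+25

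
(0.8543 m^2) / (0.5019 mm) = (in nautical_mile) 0.9191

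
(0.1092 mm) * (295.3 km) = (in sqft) 347.1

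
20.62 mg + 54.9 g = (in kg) 0.05492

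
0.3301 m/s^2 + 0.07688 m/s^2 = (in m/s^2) 0.407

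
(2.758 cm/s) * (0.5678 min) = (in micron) 9.396e+05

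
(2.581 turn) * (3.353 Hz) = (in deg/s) 3115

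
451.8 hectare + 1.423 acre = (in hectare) 452.4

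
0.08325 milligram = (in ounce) 2.937e-06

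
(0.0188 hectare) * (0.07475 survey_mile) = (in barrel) 1.423e+05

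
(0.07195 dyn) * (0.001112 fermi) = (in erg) 8.001e-18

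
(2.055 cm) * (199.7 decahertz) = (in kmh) 147.7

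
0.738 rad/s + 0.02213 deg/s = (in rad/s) 0.7384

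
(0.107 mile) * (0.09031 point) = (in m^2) 0.005486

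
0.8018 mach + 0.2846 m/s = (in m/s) 273.3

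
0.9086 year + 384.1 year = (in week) 2.008e+04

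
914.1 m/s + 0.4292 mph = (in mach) 2.685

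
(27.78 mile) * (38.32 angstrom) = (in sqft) 0.001844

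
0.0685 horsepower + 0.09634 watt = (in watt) 51.18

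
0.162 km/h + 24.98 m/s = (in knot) 48.64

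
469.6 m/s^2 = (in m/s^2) 469.6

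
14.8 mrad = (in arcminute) 50.88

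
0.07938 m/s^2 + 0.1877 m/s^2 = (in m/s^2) 0.2671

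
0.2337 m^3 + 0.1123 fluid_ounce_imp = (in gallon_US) 61.74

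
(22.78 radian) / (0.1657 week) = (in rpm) 0.002171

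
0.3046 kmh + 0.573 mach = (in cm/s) 1.952e+04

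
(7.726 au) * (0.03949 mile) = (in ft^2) 7.907e+14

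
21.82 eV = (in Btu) 3.314e-21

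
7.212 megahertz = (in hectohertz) 7.212e+04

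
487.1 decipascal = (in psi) 0.007065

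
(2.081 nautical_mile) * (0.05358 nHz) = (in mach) 6.065e-10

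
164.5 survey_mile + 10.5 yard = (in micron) 2.647e+11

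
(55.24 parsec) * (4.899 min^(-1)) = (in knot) 2.705e+17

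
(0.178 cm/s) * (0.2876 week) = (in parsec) 1.003e-14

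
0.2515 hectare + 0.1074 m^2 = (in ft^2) 2.707e+04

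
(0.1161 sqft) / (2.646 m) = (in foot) 0.01337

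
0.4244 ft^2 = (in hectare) 3.943e-06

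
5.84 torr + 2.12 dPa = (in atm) 0.007686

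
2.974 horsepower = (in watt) 2218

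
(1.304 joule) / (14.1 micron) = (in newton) 9.248e+04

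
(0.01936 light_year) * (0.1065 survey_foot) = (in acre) 1.469e+09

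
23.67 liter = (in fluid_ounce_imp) 833.1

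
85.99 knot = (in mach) 0.1299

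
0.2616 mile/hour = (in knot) 0.2273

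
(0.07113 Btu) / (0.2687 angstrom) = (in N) 2.793e+12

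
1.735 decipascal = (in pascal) 0.1735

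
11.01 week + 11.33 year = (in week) 601.8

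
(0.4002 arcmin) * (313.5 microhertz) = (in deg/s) 2.091e-06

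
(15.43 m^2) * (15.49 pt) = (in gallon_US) 22.27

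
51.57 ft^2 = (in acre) 0.001184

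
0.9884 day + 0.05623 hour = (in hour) 23.78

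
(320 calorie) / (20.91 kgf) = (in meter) 6.529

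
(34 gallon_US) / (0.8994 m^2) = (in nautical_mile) 7.727e-05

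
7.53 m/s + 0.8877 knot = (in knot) 15.52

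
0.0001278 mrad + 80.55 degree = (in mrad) 1406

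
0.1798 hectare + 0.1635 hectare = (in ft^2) 3.695e+04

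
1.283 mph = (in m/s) 0.5736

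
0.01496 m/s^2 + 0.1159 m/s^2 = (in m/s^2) 0.1309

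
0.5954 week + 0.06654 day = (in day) 4.234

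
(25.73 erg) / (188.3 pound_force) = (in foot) 1.008e-08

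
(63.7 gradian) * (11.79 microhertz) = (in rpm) 0.0001127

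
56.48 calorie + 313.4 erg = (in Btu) 0.224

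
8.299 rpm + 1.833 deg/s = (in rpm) 8.604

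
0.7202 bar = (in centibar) 72.02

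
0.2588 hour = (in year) 2.954e-05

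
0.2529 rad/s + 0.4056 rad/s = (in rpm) 6.288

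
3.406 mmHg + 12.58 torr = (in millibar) 21.31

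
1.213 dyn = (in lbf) 2.727e-06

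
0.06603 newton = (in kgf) 0.006733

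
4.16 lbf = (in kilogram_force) 1.887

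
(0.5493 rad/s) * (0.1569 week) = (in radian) 5.212e+04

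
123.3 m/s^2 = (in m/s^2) 123.3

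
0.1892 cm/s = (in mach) 5.557e-06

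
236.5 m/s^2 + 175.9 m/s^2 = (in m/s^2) 412.4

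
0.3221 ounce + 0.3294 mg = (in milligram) 9132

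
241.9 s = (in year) 7.671e-06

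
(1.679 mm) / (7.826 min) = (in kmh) 1.287e-05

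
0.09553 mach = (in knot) 63.23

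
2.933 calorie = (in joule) 12.27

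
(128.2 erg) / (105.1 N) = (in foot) 4.002e-07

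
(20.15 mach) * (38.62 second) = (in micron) 2.65e+11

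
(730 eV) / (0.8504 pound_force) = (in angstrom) 3.092e-07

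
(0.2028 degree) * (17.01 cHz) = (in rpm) 0.005749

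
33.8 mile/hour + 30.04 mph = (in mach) 0.08382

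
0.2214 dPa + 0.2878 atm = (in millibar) 291.6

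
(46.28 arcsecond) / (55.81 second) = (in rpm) 3.839e-05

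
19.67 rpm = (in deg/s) 118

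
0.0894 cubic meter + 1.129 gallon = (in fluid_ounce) 3167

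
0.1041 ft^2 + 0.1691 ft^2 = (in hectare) 2.538e-06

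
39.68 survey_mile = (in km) 63.86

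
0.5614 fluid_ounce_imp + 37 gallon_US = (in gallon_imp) 30.81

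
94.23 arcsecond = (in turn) 7.271e-05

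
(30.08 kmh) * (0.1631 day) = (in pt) 3.338e+08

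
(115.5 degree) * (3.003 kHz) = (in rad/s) 6054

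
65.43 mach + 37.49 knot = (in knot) 4.334e+04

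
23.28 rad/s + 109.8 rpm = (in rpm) 332.1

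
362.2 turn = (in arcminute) 7.824e+06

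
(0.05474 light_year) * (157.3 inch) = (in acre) 5.113e+11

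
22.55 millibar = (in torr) 16.91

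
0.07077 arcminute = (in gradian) 0.001311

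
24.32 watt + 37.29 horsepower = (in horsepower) 37.32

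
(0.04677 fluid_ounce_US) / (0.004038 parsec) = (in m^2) 1.11e-20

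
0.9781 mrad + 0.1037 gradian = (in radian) 0.002607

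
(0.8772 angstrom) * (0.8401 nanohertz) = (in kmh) 2.653e-19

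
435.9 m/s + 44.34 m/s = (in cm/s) 4.802e+04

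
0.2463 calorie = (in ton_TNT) 2.463e-10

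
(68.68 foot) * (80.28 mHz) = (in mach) 0.004936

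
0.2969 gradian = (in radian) 0.004664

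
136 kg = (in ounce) 4797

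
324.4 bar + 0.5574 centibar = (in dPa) 3.244e+08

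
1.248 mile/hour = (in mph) 1.248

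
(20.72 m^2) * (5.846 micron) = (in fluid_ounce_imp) 4.263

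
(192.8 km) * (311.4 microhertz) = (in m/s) 60.04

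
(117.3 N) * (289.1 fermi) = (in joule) 3.391e-11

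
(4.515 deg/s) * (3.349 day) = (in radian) 2.28e+04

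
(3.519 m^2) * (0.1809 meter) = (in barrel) 4.004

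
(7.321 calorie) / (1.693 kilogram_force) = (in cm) 184.5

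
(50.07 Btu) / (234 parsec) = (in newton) 7.316e-15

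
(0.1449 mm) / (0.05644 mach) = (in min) 1.257e-07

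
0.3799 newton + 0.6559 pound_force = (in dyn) 3.297e+05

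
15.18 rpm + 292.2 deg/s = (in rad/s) 6.689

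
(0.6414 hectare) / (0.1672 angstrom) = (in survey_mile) 2.384e+11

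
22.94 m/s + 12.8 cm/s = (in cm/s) 2307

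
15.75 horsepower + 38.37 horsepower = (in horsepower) 54.12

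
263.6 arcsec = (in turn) 0.0002034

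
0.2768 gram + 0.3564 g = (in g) 0.6332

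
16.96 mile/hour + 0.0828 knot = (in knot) 14.82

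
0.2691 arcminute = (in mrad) 0.07828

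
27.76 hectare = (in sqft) 2.988e+06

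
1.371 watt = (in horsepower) 0.001839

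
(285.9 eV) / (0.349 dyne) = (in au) 8.774e-23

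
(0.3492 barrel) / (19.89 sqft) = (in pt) 85.17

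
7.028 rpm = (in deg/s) 42.17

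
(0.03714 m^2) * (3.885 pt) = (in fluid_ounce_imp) 1.791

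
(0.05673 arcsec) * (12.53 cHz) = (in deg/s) 1.975e-06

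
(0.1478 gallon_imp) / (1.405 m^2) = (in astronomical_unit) 3.197e-15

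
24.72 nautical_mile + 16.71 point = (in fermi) 4.578e+19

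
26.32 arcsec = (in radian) 0.0001276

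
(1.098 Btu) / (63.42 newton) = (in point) 5.178e+04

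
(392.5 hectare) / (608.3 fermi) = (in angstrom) 6.452e+28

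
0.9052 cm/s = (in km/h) 0.03259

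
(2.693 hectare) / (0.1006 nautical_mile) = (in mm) 1.445e+05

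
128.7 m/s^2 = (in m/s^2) 128.7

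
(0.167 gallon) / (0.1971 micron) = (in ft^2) 3.452e+04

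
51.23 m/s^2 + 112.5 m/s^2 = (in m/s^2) 163.7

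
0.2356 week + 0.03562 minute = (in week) 0.2356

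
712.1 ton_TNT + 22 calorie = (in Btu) 2.824e+09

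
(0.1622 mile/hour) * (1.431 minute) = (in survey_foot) 20.43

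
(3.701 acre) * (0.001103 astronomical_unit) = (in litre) 2.471e+15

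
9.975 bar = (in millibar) 9975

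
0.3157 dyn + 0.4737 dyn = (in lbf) 1.775e-06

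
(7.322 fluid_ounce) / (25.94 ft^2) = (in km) 8.985e-08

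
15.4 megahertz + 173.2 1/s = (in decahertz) 1.54e+06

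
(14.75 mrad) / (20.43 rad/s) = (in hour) 2.005e-07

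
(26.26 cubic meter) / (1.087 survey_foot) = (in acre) 0.01959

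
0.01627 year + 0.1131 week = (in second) 5.815e+05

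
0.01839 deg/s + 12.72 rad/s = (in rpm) 121.5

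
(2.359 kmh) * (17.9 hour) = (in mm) 4.223e+07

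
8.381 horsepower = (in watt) 6250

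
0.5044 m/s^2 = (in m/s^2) 0.5044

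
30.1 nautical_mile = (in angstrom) 5.575e+14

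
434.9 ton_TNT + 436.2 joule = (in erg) 1.82e+19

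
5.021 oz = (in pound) 0.3138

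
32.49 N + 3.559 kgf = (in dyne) 6.739e+06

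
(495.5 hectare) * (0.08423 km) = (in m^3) 4.174e+08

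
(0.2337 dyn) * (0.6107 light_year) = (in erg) 1.35e+17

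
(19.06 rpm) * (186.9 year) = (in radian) 1.176e+10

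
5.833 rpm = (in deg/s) 35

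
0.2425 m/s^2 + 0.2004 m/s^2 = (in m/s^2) 0.4429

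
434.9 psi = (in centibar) 2999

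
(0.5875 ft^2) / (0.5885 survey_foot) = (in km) 0.0003043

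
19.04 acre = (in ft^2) 8.294e+05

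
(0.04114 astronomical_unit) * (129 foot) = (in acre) 5.98e+07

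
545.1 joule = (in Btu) 0.5167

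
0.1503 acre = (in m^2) 608.2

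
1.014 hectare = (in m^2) 1.014e+04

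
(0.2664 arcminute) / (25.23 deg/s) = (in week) 2.91e-10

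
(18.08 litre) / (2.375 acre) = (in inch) 7.406e-05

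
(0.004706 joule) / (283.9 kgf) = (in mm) 0.00169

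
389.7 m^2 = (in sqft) 4195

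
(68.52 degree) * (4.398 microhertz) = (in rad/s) 5.26e-06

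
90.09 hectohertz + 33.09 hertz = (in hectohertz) 90.42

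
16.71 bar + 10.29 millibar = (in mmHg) 1.254e+04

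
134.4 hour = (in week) 0.8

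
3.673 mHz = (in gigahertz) 3.673e-12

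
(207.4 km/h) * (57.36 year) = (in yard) 1.14e+11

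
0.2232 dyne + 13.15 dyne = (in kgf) 1.364e-05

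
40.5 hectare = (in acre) 100.1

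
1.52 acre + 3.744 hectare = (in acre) 10.77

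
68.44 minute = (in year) 0.0001302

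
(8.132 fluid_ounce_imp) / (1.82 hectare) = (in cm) 1.27e-06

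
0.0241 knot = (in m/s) 0.0124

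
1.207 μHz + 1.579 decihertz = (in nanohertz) 1.579e+08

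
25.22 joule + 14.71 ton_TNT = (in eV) 3.841e+29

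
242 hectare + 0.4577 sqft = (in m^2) 2.42e+06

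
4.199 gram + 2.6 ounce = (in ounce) 2.748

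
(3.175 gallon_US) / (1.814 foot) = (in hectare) 2.174e-06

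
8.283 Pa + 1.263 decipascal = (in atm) 8.299e-05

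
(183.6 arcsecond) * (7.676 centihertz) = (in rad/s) 6.833e-05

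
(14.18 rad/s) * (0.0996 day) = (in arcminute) 4.195e+08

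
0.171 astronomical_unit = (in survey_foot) 8.393e+10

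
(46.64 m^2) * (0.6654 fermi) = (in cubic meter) 3.103e-14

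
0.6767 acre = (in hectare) 0.2739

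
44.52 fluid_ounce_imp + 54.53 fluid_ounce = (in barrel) 0.0181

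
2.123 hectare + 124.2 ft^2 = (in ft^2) 2.286e+05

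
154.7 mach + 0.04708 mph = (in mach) 154.7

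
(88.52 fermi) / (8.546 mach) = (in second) 3.042e-17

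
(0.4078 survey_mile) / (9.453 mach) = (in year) 6.466e-09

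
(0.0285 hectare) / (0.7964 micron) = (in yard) 3.914e+08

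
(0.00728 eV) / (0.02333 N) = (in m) 5e-20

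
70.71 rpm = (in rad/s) 7.405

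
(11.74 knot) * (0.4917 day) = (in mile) 159.4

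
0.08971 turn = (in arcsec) 1.163e+05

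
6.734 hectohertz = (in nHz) 6.734e+11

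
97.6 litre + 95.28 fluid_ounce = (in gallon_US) 26.53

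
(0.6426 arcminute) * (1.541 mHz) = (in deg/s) 1.65e-05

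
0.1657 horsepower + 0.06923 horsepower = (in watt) 175.2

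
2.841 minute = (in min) 2.841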